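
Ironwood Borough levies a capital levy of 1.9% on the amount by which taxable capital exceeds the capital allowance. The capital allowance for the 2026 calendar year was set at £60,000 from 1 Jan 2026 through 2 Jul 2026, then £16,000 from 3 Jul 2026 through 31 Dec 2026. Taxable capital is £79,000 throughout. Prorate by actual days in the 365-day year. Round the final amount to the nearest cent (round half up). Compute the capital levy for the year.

1 Jan – 2 Jul 2026: 183 days, exemption £60,000 → (£79,000 − £60,000) × 1.9% × 183/365 = £180.9945
3 Jul – 31 Dec 2026: 182 days, exemption £16,000 → (£79,000 − £16,000) × 1.9% × 182/365 = £596.8603
Total = £777.8548

£777.85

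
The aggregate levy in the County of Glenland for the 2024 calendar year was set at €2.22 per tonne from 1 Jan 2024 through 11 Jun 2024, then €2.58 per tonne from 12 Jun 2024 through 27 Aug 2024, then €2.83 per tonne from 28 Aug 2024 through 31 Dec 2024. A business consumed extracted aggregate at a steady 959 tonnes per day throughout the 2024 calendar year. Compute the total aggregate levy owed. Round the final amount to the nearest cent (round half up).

€879498.90

1 Jan – 11 Jun 2024: 163 days × 959 tonnes/day = 156,317 tonnes at €2.22/tonne → €347023.74
12 Jun – 27 Aug 2024: 77 days × 959 tonnes/day = 73,843 tonnes at €2.58/tonne → €190514.94
28 Aug – 31 Dec 2024: 126 days × 959 tonnes/day = 120,834 tonnes at €2.83/tonne → €341960.22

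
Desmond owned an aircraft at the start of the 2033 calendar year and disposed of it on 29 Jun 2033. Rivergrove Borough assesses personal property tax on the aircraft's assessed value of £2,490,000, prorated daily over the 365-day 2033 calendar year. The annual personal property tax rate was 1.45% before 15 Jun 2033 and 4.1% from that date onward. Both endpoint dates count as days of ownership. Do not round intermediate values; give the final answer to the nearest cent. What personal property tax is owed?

1 Jan – 14 Jun 2033: 165 days at 1.45% → £2,490,000 × 1.45% × 165/365 = £16,321.4384
15 Jun – 29 Jun 2033: 15 days at 4.1% → £2,490,000 × 4.1% × 15/365 = £4,195.4795
Total = £20,516.9178

£20,516.92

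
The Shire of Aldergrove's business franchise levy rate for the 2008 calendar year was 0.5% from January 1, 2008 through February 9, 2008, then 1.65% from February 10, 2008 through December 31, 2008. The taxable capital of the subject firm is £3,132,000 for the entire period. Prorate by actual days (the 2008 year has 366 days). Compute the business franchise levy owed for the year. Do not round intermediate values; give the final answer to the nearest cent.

£47,741.61

January 1 – February 9, 2008: 40 days at 0.5% → £3,132,000 × 0.5% × 40/366 = £1,711.4754
February 10 – December 31, 2008: 326 days at 1.65% → £3,132,000 × 1.65% × 326/366 = £46,030.1311
Total = £47,741.6066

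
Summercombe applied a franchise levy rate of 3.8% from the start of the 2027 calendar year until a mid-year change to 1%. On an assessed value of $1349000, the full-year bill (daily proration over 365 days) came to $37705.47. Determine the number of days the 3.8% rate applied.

234 days

Let d = days at the first rate; then 365 − d days at the second rate.
$1349000 × [3.8%·d + 1%·(365−d)] / 365 = $37705.47
Solving gives d = 234, so the new rate took effect on 23 August 2027.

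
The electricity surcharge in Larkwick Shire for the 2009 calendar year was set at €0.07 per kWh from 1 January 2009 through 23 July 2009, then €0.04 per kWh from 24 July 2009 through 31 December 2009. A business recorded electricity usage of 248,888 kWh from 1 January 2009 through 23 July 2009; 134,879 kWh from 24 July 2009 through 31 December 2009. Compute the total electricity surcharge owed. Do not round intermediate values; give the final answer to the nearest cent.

1 January – 23 July 2009: 248,888 kWh at €0.07/kWh → €17422.16
24 July – 31 December 2009: 134,879 kWh at €0.04/kWh → €5395.16

€22817.32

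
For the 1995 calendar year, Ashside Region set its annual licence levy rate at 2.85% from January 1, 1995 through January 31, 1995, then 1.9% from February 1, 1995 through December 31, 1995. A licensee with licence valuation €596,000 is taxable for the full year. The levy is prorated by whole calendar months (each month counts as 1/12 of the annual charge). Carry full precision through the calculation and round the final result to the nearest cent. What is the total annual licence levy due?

January 1 – January 31, 1995: 1 month at 2.85% → €596,000 × 2.85% × 1/12 = €1,415.5000
February 1 – December 31, 1995: 11 months at 1.9% → €596,000 × 1.9% × 11/12 = €10,380.3333
Total = €11,795.8333

€11,795.83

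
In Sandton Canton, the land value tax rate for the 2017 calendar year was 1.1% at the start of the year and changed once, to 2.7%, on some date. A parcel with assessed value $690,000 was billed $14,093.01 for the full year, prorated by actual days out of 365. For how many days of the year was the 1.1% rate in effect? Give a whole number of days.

Let d = days at the first rate; then 365 − d days at the second rate.
$690,000 × [1.1%·d + 2.7%·(365−d)] / 365 = $14,093.01
Solving gives d = 150, so the new rate took effect on May 31, 2017.

150 days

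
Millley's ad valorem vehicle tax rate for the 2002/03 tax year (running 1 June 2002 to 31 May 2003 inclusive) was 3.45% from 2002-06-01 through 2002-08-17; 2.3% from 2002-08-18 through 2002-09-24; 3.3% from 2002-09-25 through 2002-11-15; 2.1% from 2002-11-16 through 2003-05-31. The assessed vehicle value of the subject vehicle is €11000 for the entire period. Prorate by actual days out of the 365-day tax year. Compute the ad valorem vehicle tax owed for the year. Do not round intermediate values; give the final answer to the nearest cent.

2002-06-01 to 2002-08-17: 78 days at 3.45% → €11000 × 3.45% × 78/365 = €81.0986
2002-08-18 to 2002-09-24: 38 days at 2.3% → €11000 × 2.3% × 38/365 = €26.3397
2002-09-25 to 2002-11-15: 52 days at 3.3% → €11000 × 3.3% × 52/365 = €51.7151
2002-11-16 to 2003-05-31: 197 days at 2.1% → €11000 × 2.1% × 197/365 = €124.6767
Total = €283.8301

€283.83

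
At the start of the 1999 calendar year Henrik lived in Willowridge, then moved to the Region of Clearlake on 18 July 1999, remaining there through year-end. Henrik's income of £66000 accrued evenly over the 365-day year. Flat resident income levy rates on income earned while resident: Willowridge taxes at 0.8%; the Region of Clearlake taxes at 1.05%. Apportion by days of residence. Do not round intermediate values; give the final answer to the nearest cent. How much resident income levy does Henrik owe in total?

Willowridge, 1 January – 17 July 1999: 198 days → £66000 × 0.8% × 198/365 = £286.4219
The Region of Clearlake, 18 July – 31 December 1999: 167 days → £66000 × 1.05% × 167/365 = £317.0712
Total = £603.4932

£603.49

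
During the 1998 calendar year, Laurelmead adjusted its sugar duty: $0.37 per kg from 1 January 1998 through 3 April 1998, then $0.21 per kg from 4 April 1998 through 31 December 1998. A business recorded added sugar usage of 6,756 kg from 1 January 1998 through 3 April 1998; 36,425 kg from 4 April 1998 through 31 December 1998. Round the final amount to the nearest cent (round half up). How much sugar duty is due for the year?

$10,148.97

1 January – 3 April 1998: 6,756 kg at $0.37/kg → $2,499.72
4 April – 31 December 1998: 36,425 kg at $0.21/kg → $7,649.25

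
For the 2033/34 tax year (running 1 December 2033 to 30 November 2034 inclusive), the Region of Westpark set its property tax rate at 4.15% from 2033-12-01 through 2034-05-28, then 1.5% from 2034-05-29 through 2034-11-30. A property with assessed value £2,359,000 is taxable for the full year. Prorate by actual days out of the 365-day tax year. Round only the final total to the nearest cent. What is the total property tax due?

£66,042.31

2033-12-01 to 2034-05-28: 179 days at 4.15% → £2,359,000 × 4.15% × 179/365 = £48,010.4973
2034-05-29 to 2034-11-30: 186 days at 1.5% → £2,359,000 × 1.5% × 186/365 = £18,031.8082
Total = £66,042.3055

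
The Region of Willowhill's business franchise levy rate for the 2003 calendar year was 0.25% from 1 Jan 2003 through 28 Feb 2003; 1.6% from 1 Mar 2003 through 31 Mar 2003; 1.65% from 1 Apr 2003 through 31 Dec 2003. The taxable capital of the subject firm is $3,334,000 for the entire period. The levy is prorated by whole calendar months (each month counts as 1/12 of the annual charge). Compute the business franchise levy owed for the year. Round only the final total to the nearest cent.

1 Jan – 28 Feb 2003: 2 months at 0.25% → $3,334,000 × 0.25% × 2/12 = $1,389.1667
1 Mar – 31 Mar 2003: 1 month at 1.6% → $3,334,000 × 1.6% × 1/12 = $4,445.3333
1 Apr – 31 Dec 2003: 9 months at 1.65% → $3,334,000 × 1.65% × 9/12 = $41,258.2500
Total = $47,092.7500

$47,092.75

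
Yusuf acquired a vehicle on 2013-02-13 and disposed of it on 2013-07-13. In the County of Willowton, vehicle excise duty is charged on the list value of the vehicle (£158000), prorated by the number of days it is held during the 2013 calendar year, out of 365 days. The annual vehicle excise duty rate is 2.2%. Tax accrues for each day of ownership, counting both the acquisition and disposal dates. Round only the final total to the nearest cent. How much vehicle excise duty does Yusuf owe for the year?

£1438.02

Days held (2013-02-13 to 2013-07-13): 151 out of 365
Tax = £158000 × 2.2% × 151/365 = £1438.0164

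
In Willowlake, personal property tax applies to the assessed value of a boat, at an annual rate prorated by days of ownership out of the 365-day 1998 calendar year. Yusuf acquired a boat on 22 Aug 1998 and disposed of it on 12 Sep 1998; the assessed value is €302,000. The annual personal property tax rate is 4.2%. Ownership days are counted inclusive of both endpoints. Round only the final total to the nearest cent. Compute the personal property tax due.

€764.52

Days held (22 Aug – 12 Sep 1998): 22 out of 365
Tax = €302,000 × 4.2% × 22/365 = €764.5151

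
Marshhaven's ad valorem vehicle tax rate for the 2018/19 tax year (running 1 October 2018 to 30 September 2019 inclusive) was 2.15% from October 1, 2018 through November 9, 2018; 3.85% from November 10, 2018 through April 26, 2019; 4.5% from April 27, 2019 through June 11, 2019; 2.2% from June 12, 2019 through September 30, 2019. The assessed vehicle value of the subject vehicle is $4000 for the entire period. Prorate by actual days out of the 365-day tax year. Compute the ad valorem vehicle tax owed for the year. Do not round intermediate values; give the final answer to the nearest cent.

October 1 – November 9, 2018: 40 days at 2.15% → $4000 × 2.15% × 40/365 = $9.4247
November 10, 2018 – April 26, 2019: 168 days at 3.85% → $4000 × 3.85% × 168/365 = $70.8822
April 27 – June 11, 2019: 46 days at 4.5% → $4000 × 4.5% × 46/365 = $22.6849
June 12 – September 30, 2019: 111 days at 2.2% → $4000 × 2.2% × 111/365 = $26.7616
Total = $129.7534

$129.75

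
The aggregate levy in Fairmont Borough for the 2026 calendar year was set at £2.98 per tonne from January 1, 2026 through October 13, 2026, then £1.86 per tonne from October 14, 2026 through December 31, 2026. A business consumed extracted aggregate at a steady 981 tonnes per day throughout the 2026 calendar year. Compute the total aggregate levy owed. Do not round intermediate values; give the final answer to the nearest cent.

January 1 – October 13, 2026: 286 days × 981 tonnes/day = 280,566 tonnes at £2.98/tonne → £836,086.68
October 14 – December 31, 2026: 79 days × 981 tonnes/day = 77,499 tonnes at £1.86/tonne → £144,148.14

£980,234.82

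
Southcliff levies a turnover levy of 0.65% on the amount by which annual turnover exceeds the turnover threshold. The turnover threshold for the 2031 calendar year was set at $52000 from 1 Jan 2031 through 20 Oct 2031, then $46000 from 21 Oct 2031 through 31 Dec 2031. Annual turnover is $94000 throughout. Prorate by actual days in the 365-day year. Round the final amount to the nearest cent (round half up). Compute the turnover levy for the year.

$280.69

1 Jan – 20 Oct 2031: 293 days, exemption $52000 → ($94000 − $52000) × 0.65% × 293/365 = $219.1479
21 Oct – 31 Dec 2031: 72 days, exemption $46000 → ($94000 − $46000) × 0.65% × 72/365 = $61.5452
Total = $280.6932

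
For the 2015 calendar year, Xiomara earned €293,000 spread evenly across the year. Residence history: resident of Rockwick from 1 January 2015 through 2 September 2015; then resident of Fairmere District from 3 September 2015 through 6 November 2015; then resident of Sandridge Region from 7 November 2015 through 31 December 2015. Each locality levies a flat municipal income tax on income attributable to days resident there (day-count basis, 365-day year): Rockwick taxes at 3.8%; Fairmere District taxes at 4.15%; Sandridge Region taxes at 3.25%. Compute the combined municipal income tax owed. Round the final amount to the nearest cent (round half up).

Rockwick, 1 January – 2 September 2015: 245 days → €293,000 × 3.8% × 245/365 = €7,473.5068
Fairmere District, 3 September – 6 November 2015: 65 days → €293,000 × 4.15% × 65/365 = €2,165.3904
Sandridge Region, 7 November – 31 December 2015: 55 days → €293,000 × 3.25% × 55/365 = €1,434.8973
Total = €11,073.7945

€11,073.79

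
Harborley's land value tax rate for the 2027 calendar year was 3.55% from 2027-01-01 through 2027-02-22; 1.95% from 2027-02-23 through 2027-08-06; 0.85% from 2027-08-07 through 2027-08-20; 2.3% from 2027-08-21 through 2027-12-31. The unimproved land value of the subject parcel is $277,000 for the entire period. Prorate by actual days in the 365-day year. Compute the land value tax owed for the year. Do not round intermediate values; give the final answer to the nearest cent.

2027-01-01 to 2027-02-22: 53 days at 3.55% → $277,000 × 3.55% × 53/365 = $1,427.8781
2027-02-23 to 2027-08-06: 165 days at 1.95% → $277,000 × 1.95% × 165/365 = $2,441.7740
2027-08-07 to 2027-08-20: 14 days at 0.85% → $277,000 × 0.85% × 14/365 = $90.3096
2027-08-21 to 2027-12-31: 133 days at 2.3% → $277,000 × 2.3% × 133/365 = $2,321.4877
Total = $6,281.4493

$6,281.45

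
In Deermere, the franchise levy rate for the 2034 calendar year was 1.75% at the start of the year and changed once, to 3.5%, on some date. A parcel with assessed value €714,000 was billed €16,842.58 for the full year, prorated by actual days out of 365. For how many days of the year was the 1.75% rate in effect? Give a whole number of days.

Let d = days at the first rate; then 365 − d days at the second rate.
€714,000 × [1.75%·d + 3.5%·(365−d)] / 365 = €16,842.58
Solving gives d = 238, so the new rate took effect on 27 August 2034.

238 days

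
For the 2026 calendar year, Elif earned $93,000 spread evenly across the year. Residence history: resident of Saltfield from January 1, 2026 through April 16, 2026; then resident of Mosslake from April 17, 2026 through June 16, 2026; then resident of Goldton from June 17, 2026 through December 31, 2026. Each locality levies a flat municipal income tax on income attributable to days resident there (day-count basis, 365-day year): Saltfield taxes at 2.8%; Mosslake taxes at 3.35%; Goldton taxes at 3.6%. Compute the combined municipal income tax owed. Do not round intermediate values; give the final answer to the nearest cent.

Saltfield, January 1 – April 16, 2026: 106 days → $93,000 × 2.8% × 106/365 = $756.2301
Mosslake, April 17 – June 16, 2026: 61 days → $93,000 × 3.35% × 61/365 = $520.6726
Goldton, June 17 – December 31, 2026: 198 days → $93,000 × 3.6% × 198/365 = $1,816.1753
Total = $3,093.0781

$3,093.08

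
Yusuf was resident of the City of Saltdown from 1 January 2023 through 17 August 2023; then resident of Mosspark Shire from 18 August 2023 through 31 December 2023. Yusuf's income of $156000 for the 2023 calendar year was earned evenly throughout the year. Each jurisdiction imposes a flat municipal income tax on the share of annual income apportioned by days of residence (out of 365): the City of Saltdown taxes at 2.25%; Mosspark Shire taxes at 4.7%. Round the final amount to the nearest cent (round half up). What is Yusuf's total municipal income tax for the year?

$4934.09

The City of Saltdown, 1 January – 17 August 2023: 229 days → $156000 × 2.25% × 229/365 = $2202.1644
Mosspark Shire, 18 August – 31 December 2023: 136 days → $156000 × 4.7% × 136/365 = $2731.9233
Total = $4934.0877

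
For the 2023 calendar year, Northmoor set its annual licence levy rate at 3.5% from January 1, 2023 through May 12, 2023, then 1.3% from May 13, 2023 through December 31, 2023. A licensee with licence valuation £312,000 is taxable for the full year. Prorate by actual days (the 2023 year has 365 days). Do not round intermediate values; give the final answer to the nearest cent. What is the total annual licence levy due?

January 1 – May 12, 2023: 132 days at 3.5% → £312,000 × 3.5% × 132/365 = £3,949.1507
May 13 – December 31, 2023: 233 days at 1.3% → £312,000 × 1.3% × 233/365 = £2,589.1726
Total = £6,538.3233

£6,538.32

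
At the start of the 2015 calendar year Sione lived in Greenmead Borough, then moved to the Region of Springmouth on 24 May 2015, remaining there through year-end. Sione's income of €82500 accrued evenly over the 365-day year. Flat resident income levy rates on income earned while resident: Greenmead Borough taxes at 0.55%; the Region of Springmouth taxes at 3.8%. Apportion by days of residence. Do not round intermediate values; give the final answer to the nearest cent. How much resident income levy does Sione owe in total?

Greenmead Borough, 1 Jan – 23 May 2015: 143 days → €82500 × 0.55% × 143/365 = €177.7705
The Region of Springmouth, 24 May – 31 Dec 2015: 222 days → €82500 × 3.8% × 222/365 = €1906.7671
Total = €2084.5377

€2084.54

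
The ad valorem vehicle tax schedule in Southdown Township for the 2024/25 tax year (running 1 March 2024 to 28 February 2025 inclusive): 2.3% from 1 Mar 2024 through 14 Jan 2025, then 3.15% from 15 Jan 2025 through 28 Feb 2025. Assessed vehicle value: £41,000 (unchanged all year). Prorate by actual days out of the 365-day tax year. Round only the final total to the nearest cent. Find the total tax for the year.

1 Mar 2024 – 14 Jan 2025: 320 days at 2.3% → £41,000 × 2.3% × 320/365 = £826.7397
15 Jan – 28 Feb 2025: 45 days at 3.15% → £41,000 × 3.15% × 45/365 = £159.2260
Total = £985.9658

£985.97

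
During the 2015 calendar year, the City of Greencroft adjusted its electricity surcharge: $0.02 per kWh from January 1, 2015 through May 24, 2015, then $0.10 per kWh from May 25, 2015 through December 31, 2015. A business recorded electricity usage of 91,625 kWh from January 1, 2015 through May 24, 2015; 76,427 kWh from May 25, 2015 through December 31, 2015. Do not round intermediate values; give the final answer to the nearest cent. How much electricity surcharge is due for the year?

$9,475.20

January 1 – May 24, 2015: 91,625 kWh at $0.02/kWh → $1,832.50
May 25 – December 31, 2015: 76,427 kWh at $0.10/kWh → $7,642.70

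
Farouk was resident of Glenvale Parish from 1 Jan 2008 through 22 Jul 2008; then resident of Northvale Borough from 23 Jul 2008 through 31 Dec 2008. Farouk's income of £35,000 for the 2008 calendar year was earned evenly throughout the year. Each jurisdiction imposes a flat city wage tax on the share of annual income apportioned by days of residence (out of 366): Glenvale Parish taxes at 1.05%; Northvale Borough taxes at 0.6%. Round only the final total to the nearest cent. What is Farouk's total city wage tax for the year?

£297.79

Glenvale Parish, 1 Jan – 22 Jul 2008: 204 days → £35,000 × 1.05% × 204/366 = £204.8361
Northvale Borough, 23 Jul – 31 Dec 2008: 162 days → £35,000 × 0.6% × 162/366 = £92.9508
Total = £297.7869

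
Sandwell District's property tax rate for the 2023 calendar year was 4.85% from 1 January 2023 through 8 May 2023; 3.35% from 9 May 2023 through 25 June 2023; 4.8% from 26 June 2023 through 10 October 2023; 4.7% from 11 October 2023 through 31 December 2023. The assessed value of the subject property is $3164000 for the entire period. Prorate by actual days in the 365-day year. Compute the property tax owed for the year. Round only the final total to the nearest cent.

1 January – 8 May 2023: 128 days at 4.85% → $3164000 × 4.85% × 128/365 = $53814.0055
9 May – 25 June 2023: 48 days at 3.35% → $3164000 × 3.35% × 48/365 = $13938.9370
26 June – 10 October 2023: 107 days at 4.8% → $3164000 × 4.8% × 107/365 = $44521.3808
11 October – 31 December 2023: 82 days at 4.7% → $3164000 × 4.7% × 82/365 = $33408.3726
Total = $145682.6959

$145682.70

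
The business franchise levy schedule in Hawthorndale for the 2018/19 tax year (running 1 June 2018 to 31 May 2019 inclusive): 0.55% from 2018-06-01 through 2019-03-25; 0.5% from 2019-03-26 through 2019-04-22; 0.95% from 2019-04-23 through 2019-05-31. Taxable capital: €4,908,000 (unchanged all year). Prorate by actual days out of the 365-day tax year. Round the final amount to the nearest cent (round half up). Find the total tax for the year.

€28,903.41

2018-06-01 to 2019-03-25: 298 days at 0.55% → €4,908,000 × 0.55% × 298/365 = €22,038.9370
2019-03-26 to 2019-04-22: 28 days at 0.5% → €4,908,000 × 0.5% × 28/365 = €1,882.5205
2019-04-23 to 2019-05-31: 39 days at 0.95% → €4,908,000 × 0.95% × 39/365 = €4,981.9562
Total = €28,903.4137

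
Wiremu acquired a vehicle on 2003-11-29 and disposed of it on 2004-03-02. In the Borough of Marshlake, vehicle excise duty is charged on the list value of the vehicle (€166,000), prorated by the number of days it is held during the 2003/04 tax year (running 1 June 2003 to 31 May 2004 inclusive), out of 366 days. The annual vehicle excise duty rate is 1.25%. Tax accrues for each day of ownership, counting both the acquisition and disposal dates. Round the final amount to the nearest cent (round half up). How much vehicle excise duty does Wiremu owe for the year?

Days held (2003-11-29 to 2004-03-02): 95 out of 366
Tax = €166,000 × 1.25% × 95/366 = €538.5929

€538.59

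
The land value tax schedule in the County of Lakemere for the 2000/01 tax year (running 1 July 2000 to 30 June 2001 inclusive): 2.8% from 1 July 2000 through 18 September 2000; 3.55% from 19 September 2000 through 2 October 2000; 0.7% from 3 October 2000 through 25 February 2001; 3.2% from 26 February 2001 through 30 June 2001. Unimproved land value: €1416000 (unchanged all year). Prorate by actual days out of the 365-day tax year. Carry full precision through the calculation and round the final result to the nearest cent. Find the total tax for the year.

1 July – 18 September 2000: 80 days at 2.8% → €1416000 × 2.8% × 80/365 = €8689.9726
19 September – 2 October 2000: 14 days at 3.55% → €1416000 × 3.55% × 14/365 = €1928.0877
3 October 2000 – 25 February 2001: 146 days at 0.7% → €1416000 × 0.7% × 146/365 = €3964.8000
26 February – 30 June 2001: 125 days at 3.2% → €1416000 × 3.2% × 125/365 = €15517.8082
Total = €30100.6685

€30100.67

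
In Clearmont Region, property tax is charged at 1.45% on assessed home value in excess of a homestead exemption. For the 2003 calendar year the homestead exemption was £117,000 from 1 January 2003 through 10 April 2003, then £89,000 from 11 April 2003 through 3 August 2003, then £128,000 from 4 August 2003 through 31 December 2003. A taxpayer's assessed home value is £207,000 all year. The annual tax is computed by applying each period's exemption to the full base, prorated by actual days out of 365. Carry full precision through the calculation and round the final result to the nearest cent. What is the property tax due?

£1,367.37

1 January – 10 April 2003: 100 days, exemption £117,000 → (£207,000 − £117,000) × 1.45% × 100/365 = £357.5342
11 April – 3 August 2003: 115 days, exemption £89,000 → (£207,000 − £89,000) × 1.45% × 115/365 = £539.0822
4 August – 31 December 2003: 150 days, exemption £128,000 → (£207,000 − £128,000) × 1.45% × 150/365 = £470.7534
Total = £1,367.3699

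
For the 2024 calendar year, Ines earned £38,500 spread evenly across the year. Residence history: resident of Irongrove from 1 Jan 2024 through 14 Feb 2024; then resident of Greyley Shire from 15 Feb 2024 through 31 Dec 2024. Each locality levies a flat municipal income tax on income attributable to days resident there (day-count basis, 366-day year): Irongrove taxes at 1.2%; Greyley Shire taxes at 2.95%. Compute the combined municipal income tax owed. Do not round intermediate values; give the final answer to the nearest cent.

£1,052.91

Irongrove, 1 Jan – 14 Feb 2024: 45 days → £38,500 × 1.2% × 45/366 = £56.8033
Greyley Shire, 15 Feb – 31 Dec 2024: 321 days → £38,500 × 2.95% × 321/366 = £996.1086
Total = £1,052.9119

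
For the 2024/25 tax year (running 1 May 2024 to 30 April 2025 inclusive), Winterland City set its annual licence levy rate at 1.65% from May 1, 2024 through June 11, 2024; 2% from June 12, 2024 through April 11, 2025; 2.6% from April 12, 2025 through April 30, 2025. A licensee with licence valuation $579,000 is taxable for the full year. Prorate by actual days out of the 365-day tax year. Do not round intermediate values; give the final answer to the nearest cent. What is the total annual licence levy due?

May 1 – June 11, 2024: 42 days at 1.65% → $579,000 × 1.65% × 42/365 = $1,099.3068
June 12, 2024 – April 11, 2025: 304 days at 2% → $579,000 × 2% × 304/365 = $9,644.7123
April 12 – April 30, 2025: 19 days at 2.6% → $579,000 × 2.6% × 19/365 = $783.6329
Total = $11,527.6521

$11,527.65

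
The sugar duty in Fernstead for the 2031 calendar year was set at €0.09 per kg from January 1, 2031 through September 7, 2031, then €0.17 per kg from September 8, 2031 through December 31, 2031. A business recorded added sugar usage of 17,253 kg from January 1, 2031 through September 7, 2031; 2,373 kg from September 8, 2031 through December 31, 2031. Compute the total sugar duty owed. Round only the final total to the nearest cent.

January 1 – September 7, 2031: 17,253 kg at €0.09/kg → €1552.77
September 8 – December 31, 2031: 2,373 kg at €0.17/kg → €403.41

€1956.18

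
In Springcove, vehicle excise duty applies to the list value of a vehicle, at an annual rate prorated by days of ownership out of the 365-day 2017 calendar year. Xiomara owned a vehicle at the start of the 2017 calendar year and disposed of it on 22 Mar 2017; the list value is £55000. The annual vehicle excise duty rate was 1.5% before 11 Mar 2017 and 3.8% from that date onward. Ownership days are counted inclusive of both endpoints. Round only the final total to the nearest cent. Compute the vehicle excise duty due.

£224.67

1 Jan – 10 Mar 2017: 69 days at 1.5% → £55000 × 1.5% × 69/365 = £155.9589
11 Mar – 22 Mar 2017: 12 days at 3.8% → £55000 × 3.8% × 12/365 = £68.7123
Total = £224.6712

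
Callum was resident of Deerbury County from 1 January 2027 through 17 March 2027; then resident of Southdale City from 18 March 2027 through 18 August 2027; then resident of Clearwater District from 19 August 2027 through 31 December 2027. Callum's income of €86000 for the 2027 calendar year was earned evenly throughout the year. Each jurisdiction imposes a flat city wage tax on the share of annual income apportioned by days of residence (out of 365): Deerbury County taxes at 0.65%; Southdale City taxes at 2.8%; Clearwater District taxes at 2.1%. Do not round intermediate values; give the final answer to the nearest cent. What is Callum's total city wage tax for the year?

Deerbury County, 1 January – 17 March 2027: 76 days → €86000 × 0.65% × 76/365 = €116.3945
Southdale City, 18 March – 18 August 2027: 154 days → €86000 × 2.8% × 154/365 = €1015.9781
Clearwater District, 19 August – 31 December 2027: 135 days → €86000 × 2.1% × 135/365 = €667.9726
Total = €1800.3452

€1800.35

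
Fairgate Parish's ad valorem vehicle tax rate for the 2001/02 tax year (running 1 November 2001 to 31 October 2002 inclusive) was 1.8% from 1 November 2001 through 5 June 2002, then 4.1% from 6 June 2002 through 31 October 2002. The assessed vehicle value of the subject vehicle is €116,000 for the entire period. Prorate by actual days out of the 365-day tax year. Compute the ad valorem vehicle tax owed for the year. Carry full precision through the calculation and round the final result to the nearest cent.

€3,169.82

1 November 2001 – 5 June 2002: 217 days at 1.8% → €116,000 × 1.8% × 217/365 = €1,241.3589
6 June – 31 October 2002: 148 days at 4.1% → €116,000 × 4.1% × 148/365 = €1,928.4603
Total = €3,169.8192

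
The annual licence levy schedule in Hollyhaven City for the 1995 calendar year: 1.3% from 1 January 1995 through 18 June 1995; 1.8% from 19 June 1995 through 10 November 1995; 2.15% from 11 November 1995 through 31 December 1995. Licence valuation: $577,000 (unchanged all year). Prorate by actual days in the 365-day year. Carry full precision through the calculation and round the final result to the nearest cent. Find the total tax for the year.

$9,332.38

1 January – 18 June 1995: 169 days at 1.3% → $577,000 × 1.3% × 169/365 = $3,473.0658
19 June – 10 November 1995: 145 days at 1.8% → $577,000 × 1.8% × 145/365 = $4,125.9452
11 November – 31 December 1995: 51 days at 2.15% → $577,000 × 2.15% × 51/365 = $1,733.3712
Total = $9,332.3822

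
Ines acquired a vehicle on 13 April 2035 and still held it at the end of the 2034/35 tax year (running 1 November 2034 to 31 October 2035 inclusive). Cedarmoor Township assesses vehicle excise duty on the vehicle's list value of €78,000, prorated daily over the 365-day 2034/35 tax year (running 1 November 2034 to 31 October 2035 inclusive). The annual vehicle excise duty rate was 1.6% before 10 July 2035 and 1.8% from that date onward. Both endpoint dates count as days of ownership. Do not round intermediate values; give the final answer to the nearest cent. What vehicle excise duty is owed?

13 April – 9 July 2035: 88 days at 1.6% → €78,000 × 1.6% × 88/365 = €300.8877
10 July – 31 October 2035: 114 days at 1.8% → €78,000 × 1.8% × 114/365 = €438.5096
Total = €739.3973

€739.40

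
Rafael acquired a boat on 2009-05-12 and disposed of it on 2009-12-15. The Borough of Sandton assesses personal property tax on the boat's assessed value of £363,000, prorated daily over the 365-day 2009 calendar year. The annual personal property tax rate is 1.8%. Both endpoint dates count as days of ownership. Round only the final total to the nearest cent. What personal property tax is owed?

£3,902.50

Days held (2009-05-12 to 2009-12-15): 218 out of 365
Tax = £363,000 × 1.8% × 218/365 = £3,902.4986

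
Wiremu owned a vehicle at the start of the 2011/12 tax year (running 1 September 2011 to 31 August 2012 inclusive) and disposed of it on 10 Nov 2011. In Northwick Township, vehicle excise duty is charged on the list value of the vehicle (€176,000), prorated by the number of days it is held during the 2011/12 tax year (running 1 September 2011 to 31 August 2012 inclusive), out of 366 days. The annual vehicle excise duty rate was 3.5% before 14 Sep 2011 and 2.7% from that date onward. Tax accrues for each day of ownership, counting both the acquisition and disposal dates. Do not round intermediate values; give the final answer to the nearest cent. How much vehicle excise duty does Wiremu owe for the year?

1 Sep – 13 Sep 2011: 13 days at 3.5% → €176,000 × 3.5% × 13/366 = €218.7978
14 Sep – 10 Nov 2011: 58 days at 2.7% → €176,000 × 2.7% × 58/366 = €753.0492
Total = €971.8470

€971.85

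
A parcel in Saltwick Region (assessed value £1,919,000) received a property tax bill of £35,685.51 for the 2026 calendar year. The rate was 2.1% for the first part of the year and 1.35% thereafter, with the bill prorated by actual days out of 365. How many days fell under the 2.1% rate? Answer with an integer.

Let d = days at the first rate; then 365 − d days at the second rate.
£1,919,000 × [2.1%·d + 1.35%·(365−d)] / 365 = £35,685.51
Solving gives d = 248, so the new rate took effect on 6 September 2026.

248 days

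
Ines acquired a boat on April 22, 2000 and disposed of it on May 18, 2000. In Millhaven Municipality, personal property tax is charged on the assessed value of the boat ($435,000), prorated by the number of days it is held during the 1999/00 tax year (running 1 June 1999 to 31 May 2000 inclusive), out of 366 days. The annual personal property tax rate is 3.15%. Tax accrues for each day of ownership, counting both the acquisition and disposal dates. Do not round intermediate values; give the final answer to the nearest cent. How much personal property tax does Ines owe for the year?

Days held (April 22 – May 18, 2000): 27 out of 366
Tax = $435,000 × 3.15% × 27/366 = $1,010.8402

$1,010.84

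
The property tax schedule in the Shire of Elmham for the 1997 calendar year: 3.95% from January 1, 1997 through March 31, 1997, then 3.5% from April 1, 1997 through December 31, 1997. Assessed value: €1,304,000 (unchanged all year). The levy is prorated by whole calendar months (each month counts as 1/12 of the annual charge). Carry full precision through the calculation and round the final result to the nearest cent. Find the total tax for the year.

January 1 – March 31, 1997: 3 months at 3.95% → €1,304,000 × 3.95% × 3/12 = €12,877.0000
April 1 – December 31, 1997: 9 months at 3.5% → €1,304,000 × 3.5% × 9/12 = €34,230.0000
Total = €47,107.0000

€47,107.00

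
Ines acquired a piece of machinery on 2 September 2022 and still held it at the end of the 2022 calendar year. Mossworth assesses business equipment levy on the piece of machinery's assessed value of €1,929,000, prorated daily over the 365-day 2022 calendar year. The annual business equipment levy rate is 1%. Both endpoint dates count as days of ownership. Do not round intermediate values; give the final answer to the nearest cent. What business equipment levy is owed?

€6,394.77

Days held (2 September – 31 December 2022): 121 out of 365
Tax = €1,929,000 × 1% × 121/365 = €6,394.7671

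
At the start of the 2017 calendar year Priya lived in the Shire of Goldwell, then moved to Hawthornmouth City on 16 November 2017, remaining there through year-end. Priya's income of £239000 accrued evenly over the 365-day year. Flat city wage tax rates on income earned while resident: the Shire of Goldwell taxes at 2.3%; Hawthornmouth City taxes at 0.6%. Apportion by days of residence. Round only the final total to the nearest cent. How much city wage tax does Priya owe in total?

£4984.95

The Shire of Goldwell, 1 January – 15 November 2017: 319 days → £239000 × 2.3% × 319/365 = £4804.2274
Hawthornmouth City, 16 November – 31 December 2017: 46 days → £239000 × 0.6% × 46/365 = £180.7233
Total = £4984.9507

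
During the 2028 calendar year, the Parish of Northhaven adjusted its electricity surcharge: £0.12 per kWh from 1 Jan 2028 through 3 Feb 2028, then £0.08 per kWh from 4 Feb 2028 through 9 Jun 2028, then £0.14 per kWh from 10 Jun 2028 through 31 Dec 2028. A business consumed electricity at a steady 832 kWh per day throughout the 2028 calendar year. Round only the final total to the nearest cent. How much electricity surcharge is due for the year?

1 Jan – 3 Feb 2028: 34 days × 832 kWh/day = 28,288 kWh at £0.12/kWh → £3,394.56
4 Feb – 9 Jun 2028: 127 days × 832 kWh/day = 105,664 kWh at £0.08/kWh → £8,453.12
10 Jun – 31 Dec 2028: 205 days × 832 kWh/day = 170,560 kWh at £0.14/kWh → £23,878.40

£35,726.08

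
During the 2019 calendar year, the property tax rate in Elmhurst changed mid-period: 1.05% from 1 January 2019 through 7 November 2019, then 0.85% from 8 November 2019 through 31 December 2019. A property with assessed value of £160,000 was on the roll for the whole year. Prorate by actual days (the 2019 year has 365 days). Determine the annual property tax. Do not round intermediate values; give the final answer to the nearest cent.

£1,632.66

1 January – 7 November 2019: 311 days at 1.05% → £160,000 × 1.05% × 311/365 = £1,431.4521
8 November – 31 December 2019: 54 days at 0.85% → £160,000 × 0.85% × 54/365 = £201.2055
Total = £1,632.6575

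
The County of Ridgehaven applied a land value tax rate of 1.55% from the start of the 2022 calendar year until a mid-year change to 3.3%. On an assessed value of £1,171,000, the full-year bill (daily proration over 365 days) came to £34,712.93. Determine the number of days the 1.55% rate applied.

Let d = days at the first rate; then 365 − d days at the second rate.
£1,171,000 × [1.55%·d + 3.3%·(365−d)] / 365 = £34,712.93
Solving gives d = 70, so the new rate took effect on 12 March 2022.

70 days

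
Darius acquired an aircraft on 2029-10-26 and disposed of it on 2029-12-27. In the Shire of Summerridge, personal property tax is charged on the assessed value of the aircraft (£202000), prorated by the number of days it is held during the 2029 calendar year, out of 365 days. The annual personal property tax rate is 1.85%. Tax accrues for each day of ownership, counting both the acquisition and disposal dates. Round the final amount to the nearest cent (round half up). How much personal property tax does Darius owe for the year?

£645.02

Days held (2029-10-26 to 2029-12-27): 63 out of 365
Tax = £202000 × 1.85% × 63/365 = £645.0164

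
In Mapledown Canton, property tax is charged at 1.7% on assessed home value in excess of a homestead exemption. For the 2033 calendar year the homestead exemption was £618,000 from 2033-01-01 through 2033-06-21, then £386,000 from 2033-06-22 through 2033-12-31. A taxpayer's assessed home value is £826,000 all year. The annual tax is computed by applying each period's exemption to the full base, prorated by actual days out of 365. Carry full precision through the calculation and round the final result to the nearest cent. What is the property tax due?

2033-01-01 to 2033-06-21: 172 days, exemption £618,000 → (£826,000 − £618,000) × 1.7% × 172/365 = £1,666.2795
2033-06-22 to 2033-12-31: 193 days, exemption £386,000 → (£826,000 − £386,000) × 1.7% × 193/365 = £3,955.1781
Total = £5,621.4575

£5,621.46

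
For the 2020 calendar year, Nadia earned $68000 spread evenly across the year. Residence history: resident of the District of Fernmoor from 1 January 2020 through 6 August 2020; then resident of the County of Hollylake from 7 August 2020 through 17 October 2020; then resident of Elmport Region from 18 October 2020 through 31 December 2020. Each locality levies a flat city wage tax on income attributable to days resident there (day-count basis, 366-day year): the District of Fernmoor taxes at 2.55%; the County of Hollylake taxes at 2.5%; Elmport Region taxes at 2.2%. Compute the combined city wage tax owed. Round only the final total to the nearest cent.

The District of Fernmoor, 1 January – 6 August 2020: 219 days → $68000 × 2.55% × 219/366 = $1037.5574
The County of Hollylake, 7 August – 17 October 2020: 72 days → $68000 × 2.5% × 72/366 = $334.4262
Elmport Region, 18 October – 31 December 2020: 75 days → $68000 × 2.2% × 75/366 = $306.5574
Total = $1678.5410

$1678.54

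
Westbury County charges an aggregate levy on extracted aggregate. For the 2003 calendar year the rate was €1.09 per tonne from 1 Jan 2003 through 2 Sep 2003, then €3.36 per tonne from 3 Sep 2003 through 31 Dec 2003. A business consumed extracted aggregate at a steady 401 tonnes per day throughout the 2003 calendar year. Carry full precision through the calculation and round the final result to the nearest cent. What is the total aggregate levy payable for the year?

€268770.25

1 Jan – 2 Sep 2003: 245 days × 401 tonnes/day = 98,245 tonnes at €1.09/tonne → €107087.05
3 Sep – 31 Dec 2003: 120 days × 401 tonnes/day = 48,120 tonnes at €3.36/tonne → €161683.20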